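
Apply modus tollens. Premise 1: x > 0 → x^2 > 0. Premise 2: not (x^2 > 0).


Modus tollens: from (P → Q) and ¬Q, infer ¬P.
Q = 'x^2 > 0' is denied; since P → Q, P must also fail.

Not (x > 0).


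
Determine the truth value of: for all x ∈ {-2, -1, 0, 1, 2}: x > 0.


Evaluate the predicate on each element: -2:F, -1:F, 0:F, 1:T, 2:T.
Counterexample x = -2 fails the predicate.

F


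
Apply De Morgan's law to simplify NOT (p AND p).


De Morgan: the negation of a conjunction is the disjunction of the negations.
Distribute NOT across AND, flipping it to OR, and negate each literal.

(NOT p) OR (NOT p)


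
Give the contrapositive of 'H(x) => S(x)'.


The contrapositive of (P → Q) is (¬Q → ¬P); it is logically equivalent to the original.
Here P = 'H(x)' and Q = 'S(x)'.

If not (S(x)), then not (H(x)).


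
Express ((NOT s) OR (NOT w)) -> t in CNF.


Step 1: Rewrite as ¬((¬s) ∨ (¬w)) ∨ t = (¬(¬s) ∧ ¬(¬w)) ∨ t.
Step 2: Distribute ∨ over ∧.
Step 3: Eliminate any double negations (¬¬X = X).

(s OR t) AND (w OR t)


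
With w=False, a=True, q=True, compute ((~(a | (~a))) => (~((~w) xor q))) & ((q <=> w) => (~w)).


Substitute w=False, a=True, q=True:
… (earlier sub-steps elided)
a | (~a) = True | False = True
~(a | (~a)) = False
~w = True
(~w) xor q = True xor True = False
~((~w) xor q) = True
(~(a | (~a))) => (~((~w) xor q)) = False => True = True
q <=> w = True <=> False = False
~w = True
(q <=> w) => (~w) = False => True = True
((~(a | (~a))) => (~((~w) xor q))) & ((q <=> w) => (~w)) = True & True = True

True


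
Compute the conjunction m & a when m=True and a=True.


Conjunction is true only when both operands are true.
Substitute: m=True, a=True.
True & True evaluates to True.

True


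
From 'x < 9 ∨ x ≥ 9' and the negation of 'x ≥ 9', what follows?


Disjunctive syllogism: from (P ∨ Q) and ¬P, infer Q.
One disjunct, 'x ≥ 9', is ruled out; the other must hold.

x < 9


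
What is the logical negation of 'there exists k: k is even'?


¬(for all x: φ) = there exists x: ¬φ, and ¬(there exists x: φ) = for all x: ¬φ.
Apply to the existential statement.

for all k: NOT(k is even)


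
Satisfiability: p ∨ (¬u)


Search for a satisfying assignment over {p, u}.
Try p=F, u=F: the formula evaluates to T.
A satisfying assignment exists.

Satisfiable.


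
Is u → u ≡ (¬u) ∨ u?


Compare truth tables:
u | φ | ψ
---------
F | T | T
T | T | T
The columns φ and ψ agree on every row.

Yes, they are logically equivalent.


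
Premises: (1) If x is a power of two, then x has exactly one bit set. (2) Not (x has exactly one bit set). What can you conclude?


Modus tollens: from (P → Q) and ¬Q, infer ¬P.
Q = 'x has exactly one bit set' is denied; since P → Q, P must also fail.

Not (x is a power of two).


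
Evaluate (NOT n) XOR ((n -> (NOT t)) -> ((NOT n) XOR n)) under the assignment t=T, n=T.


Substitute t=T, n=T:
NOT n = F
NOT t = F
n -> (NOT t) = T -> F = F
NOT n = F
(NOT n) XOR n = F XOR T = T
(n -> (NOT t)) -> ((NOT n) XOR n) = F -> T = T
(NOT n) XOR ((n -> (NOT t)) -> ((NOT n) XOR n)) = F XOR T = T

T


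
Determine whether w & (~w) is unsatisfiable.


Truth table over {w}:
w | φ
-----
False | False
True | False
Every row is false.

Yes, it is a contradiction.


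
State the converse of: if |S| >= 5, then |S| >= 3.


The converse of (P → Q) is (Q → P). It is not in general equivalent to the original.
Here P = '|S| >= 5' and Q = '|S| >= 3'.

If |S| >= 3, then |S| >= 5.


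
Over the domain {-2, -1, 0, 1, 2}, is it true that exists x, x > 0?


Evaluate the predicate on each element: -2:False, -1:False, 0:False, 1:True, 2:True.
Witness x = 1 satisfies the predicate.

True


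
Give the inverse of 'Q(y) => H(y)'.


The inverse of (P → Q) is (¬P → ¬Q). It is equivalent to the converse, not to the original.
Here P = 'Q(y)' and Q = 'H(y)'.

If not (Q(y)), then not (H(y)).


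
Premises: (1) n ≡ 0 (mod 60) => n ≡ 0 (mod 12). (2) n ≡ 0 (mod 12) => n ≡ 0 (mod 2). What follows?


Hypothetical syllogism: from (P → Q) and (Q → R), infer (P → R).
Chain the two implications through the shared middle term 'n ≡ 0 (mod 12)'.

n ≡ 0 (mod 60) => n ≡ 0 (mod 2)


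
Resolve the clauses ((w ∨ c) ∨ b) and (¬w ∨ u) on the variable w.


The clauses contain complementary literals w and ¬w.
Resolution eliminates this pair and disjoins the remaining literals (merging duplicates).

((b ∨ c) ∨ u)


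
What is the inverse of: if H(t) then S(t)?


The inverse of (P → Q) is (¬P → ¬Q). It is equivalent to the converse, not to the original.
Here P = 'H(t)' and Q = 'S(t)'.

If not (H(t)), then not (S(t)).


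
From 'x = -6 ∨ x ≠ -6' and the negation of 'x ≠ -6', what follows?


Disjunctive syllogism: from (P ∨ Q) and ¬P, infer Q.
One disjunct, 'x ≠ -6', is ruled out; the other must hold.

x = -6


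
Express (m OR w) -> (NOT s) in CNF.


Step 1: Rewrite as ¬(m ∨ w) ∨ (¬s) = (¬m ∧ ¬w) ∨ (¬s).
Step 2: Distribute ∨ over ∧.

((NOT m) OR (NOT s)) AND ((NOT w) OR (NOT s))


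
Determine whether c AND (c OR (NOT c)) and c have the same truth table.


Compare truth tables:
c | φ | ψ
---------
F | F | F
T | T | T
The columns φ and ψ agree on every row.

Yes, they are logically equivalent.


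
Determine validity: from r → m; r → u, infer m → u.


This is (no valid rule). There exist truth assignments where the premises are all true but the conclusion is false.

Invalid.


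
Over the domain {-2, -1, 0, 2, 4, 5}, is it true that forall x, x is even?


Evaluate the predicate on each element: -2:True, -1:False, 0:True, 2:True, 4:True, 5:False.
Counterexample x = -1 fails the predicate.

False


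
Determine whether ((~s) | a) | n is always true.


Build the truth table over {a, n, s}:
a | n | s | φ
-------------
False | False | False | True
True | False | False | True
False | True | False | True
True | True | False | True
False | False | True | False
True | False | True | True
False | True | True | True
True | True | True | True
Counterexample at row 5: with a=False, n=False, s=True, the formula is False.

No, it is not a tautology.


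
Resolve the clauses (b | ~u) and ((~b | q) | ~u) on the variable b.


The clauses contain complementary literals b and ~b.
Resolution eliminates this pair and disjoins the remaining literals (merging duplicates).

(~u | q)


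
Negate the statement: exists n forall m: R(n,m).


Negation flips each quantifier (∀↔∃) and negates the inner predicate.
¬(exists n forall m: φ) = forall n exists m: ¬φ.

forall n exists m: ~(R(n,m))


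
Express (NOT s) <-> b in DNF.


Step 1: (¬s) ↔ b is true exactly when both agree: ((¬s) ∧ b) ∨ (¬(¬s) ∧ ¬b).
Step 2: Eliminate any double negations (¬¬X = X).

((NOT s) AND b) OR (s AND (NOT b))


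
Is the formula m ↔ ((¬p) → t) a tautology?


Build the truth table over {m, p, t}:
m | p | t | φ
-------------
F | F | F | T
T | F | F | F
F | T | F | F
T | T | F | T
F | F | T | F
T | F | T | T
F | T | T | F
T | T | T | T
Counterexample at row 2: with m=T, p=F, t=F, the formula is F.

No, it is not a tautology.


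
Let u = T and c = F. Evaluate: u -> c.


Implication is false only when antecedent is true and consequent is false.
Substitute: u=T, c=F.
T -> F evaluates to F.

F


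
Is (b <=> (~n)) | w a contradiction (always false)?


Truth table over {b, n, w}:
b | n | w | φ
-------------
False | False | False | False
True | False | False | True
False | True | False | True
True | True | False | False
False | False | True | True
True | False | True | True
False | True | True | True
True | True | True | True
Satisfying assignment at row 2: b=True, n=False, w=False gives True.

No, it is not a contradiction.


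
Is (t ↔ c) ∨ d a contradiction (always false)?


Truth table over {c, d, t}:
c | d | t | φ
-------------
F | F | F | T
T | F | F | F
F | T | F | T
T | T | F | T
F | F | T | F
T | F | T | T
F | T | T | T
T | T | T | T
Satisfying assignment at row 1: c=F, d=F, t=F gives T.

No, it is not a contradiction.


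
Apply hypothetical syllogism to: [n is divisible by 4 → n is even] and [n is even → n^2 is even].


Hypothetical syllogism: from (P → Q) and (Q → R), infer (P → R).
Chain the two implications through the shared middle term 'n is even'.

n is divisible by 4 → n^2 is even


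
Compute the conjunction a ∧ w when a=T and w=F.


Conjunction is true only when both operands are true.
Substitute: a=T, w=F.
T ∧ F evaluates to F.

F


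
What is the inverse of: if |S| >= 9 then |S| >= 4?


The inverse of (P → Q) is (¬P → ¬Q). It is equivalent to the converse, not to the original.
Here P = '|S| >= 9' and Q = '|S| >= 4'.

If not (|S| >= 9), then not (|S| >= 4).


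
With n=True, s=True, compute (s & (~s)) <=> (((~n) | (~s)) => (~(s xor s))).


Substitute n=True, s=True:
~s = False
s & (~s) = True & False = False
~n = False
~s = False
(~n) | (~s) = False | False = False
s xor s = True xor True = False
~(s xor s) = True
((~n) | (~s)) => (~(s xor s)) = False => True = True
(s & (~s)) <=> (((~n) | (~s)) => (~(s xor s))) = False <=> True = False

False


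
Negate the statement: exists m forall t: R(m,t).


Negation flips each quantifier (∀↔∃) and negates the inner predicate.
¬(exists m forall t: φ) = forall m exists t: ¬φ.

forall m exists t: ~(R(m,t))


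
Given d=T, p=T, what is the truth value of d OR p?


Disjunction is false only when both operands are false.
Substitute: d=T, p=T.
T OR T evaluates to T.

T


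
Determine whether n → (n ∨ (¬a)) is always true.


Build the truth table over {a, n}:
a | n | φ
---------
F | F | T
T | F | T
F | T | T
T | T | T
Every row evaluates to true.

Yes, it is a tautology.


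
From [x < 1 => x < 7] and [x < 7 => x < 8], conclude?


Hypothetical syllogism: from (P → Q) and (Q → R), infer (P → R).
Chain the two implications through the shared middle term 'x < 7'.

x < 1 => x < 8


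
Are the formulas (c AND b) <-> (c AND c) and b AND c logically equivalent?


Compare truth tables:
b | c | φ | ψ
-------------
F | F | T | F
T | F | T | F
F | T | F | F
T | T | T | T
They differ at row 1 (b=F, c=F): φ=T but ψ=F.

No, they are not logically equivalent.


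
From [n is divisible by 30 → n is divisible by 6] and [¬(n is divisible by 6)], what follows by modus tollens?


Modus tollens: from (P → Q) and ¬Q, infer ¬P.
Q = 'n is divisible by 6' is denied; since P → Q, P must also fail.

Not (n is divisible by 30).


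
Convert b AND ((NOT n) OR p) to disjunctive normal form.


Step 1: Distribute ∧ over ∨: b ∧ ((¬n) ∨ p) = (b ∧ (¬n)) ∨ (b ∧ p).

(b AND (NOT n)) OR (b AND p)


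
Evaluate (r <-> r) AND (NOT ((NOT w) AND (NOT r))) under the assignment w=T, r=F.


Substitute w=T, r=F:
r <-> r = F <-> F = T
NOT w = F
NOT r = T
(NOT w) AND (NOT r) = F AND T = F
NOT ((NOT w) AND (NOT r)) = T
(r <-> r) AND (NOT ((NOT w) AND (NOT r))) = T AND T = T

T


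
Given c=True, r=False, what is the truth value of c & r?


Conjunction is true only when both operands are true.
Substitute: c=True, r=False.
True & False evaluates to False.

False


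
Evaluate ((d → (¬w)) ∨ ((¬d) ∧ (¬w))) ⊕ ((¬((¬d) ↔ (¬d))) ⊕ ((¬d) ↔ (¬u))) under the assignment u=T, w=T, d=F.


Substitute u=T, w=T, d=F:
… (earlier sub-steps elided)
(d → (¬w)) ∨ ((¬d) ∧ (¬w)) = T ∨ F = T
¬d = T
¬d = T
(¬d) ↔ (¬d) = T ↔ T = T
¬((¬d) ↔ (¬d)) = F
¬d = T
¬u = F
(¬d) ↔ (¬u) = T ↔ F = F
(¬((¬d) ↔ (¬d))) ⊕ ((¬d) ↔ (¬u)) = F ⊕ F = F
((d → (¬w)) ∨ ((¬d) ∧ (¬w))) ⊕ ((¬((¬d) ↔ (¬d))) ⊕ ((¬d) ↔ (¬u))) = T ⊕ F = T

T


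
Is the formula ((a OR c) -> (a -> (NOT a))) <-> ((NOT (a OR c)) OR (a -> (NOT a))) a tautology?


Build the truth table over {a, c}:
a | c | φ
---------
F | F | T
T | F | T
F | T | T
T | T | T
Every row evaluates to true.

Yes, it is a tautology.


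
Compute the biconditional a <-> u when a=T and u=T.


Biconditional is true when both operands have the same truth value.
Substitute: a=T, u=T.
T <-> T evaluates to T.

T


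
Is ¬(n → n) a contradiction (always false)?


Truth table over {n}:
n | φ
-----
F | F
T | F
Every row is false.

Yes, it is a contradiction.


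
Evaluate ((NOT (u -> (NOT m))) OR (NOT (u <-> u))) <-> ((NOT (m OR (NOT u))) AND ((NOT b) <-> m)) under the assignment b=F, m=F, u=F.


Substitute b=F, m=F, u=F:
… (earlier sub-steps elided)
u <-> u = F <-> F = T
NOT (u <-> u) = F
(NOT (u -> (NOT m))) OR (NOT (u <-> u)) = F OR F = F
NOT u = T
m OR (NOT u) = F OR T = T
NOT (m OR (NOT u)) = F
NOT b = T
(NOT b) <-> m = T <-> F = F
(NOT (m OR (NOT u))) AND ((NOT b) <-> m) = F AND F = F
((NOT (u -> (NOT m))) OR (NOT (u <-> u))) <-> ((NOT (m OR (NOT u))) AND ((NOT b) <-> m)) = F <-> F = T

T


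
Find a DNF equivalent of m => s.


Step 1: Rewrite m → s as ¬m ∨ s.

(~m) | s


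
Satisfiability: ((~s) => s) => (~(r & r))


Search for a satisfying assignment over {r, s}.
Try r=False, s=False: the formula evaluates to True.
A satisfying assignment exists.

Satisfiable.


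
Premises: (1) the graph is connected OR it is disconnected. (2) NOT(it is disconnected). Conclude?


Disjunctive syllogism: from (P ∨ Q) and ¬P, infer Q.
One disjunct, 'it is disconnected', is ruled out; the other must hold.

the graph is connected


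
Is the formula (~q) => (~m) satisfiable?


Search for a satisfying assignment over {m, q}.
Try m=False, q=False: the formula evaluates to True.
A satisfying assignment exists.

Satisfiable.


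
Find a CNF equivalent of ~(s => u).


Step 1: Rewrite s → u as ¬s ∨ u.
Step 2: Negate: ¬(¬s ∨ u) = s ∧ ¬u (De Morgan + double negation).

s & (~u)


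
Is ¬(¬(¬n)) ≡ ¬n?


Compare truth tables:
n | φ | ψ
---------
F | T | T
T | F | F
The columns φ and ψ agree on every row.

Yes, they are logically equivalent.


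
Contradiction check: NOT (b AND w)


Truth table over {b, w}:
b | w | φ
---------
F | F | T
T | F | T
F | T | T
T | T | F
Satisfying assignment at row 1: b=F, w=F gives T.

No, it is not a contradiction.


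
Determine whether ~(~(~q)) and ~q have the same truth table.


Compare truth tables:
q | φ | ψ
---------
False | True | True
True | False | False
The columns φ and ψ agree on every row.

Yes, they are logically equivalent.


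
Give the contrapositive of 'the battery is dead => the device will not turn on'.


The contrapositive of (P → Q) is (¬Q → ¬P); it is logically equivalent to the original.
Here P = 'the battery is dead' and Q = 'the device will not turn on'.

If not (the device will not turn on), then not (the battery is dead).


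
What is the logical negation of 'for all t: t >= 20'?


¬(for all x: φ) = there exists x: ¬φ, and ¬(there exists x: φ) = for all x: ¬φ.
Apply to the universal statement.

there exists t: NOT(t >= 20)


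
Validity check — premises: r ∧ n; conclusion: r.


This matches the form of conjunction elimination: the conclusion follows in every model of the premises.

Valid.


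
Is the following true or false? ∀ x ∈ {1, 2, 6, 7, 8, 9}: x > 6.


Evaluate the predicate on each element: 1:F, 2:F, 6:F, 7:T, 8:T, 9:T.
Counterexample x = 1 fails the predicate.

F


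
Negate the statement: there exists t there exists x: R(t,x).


Negation flips each quantifier (∀↔∃) and negates the inner predicate.
¬(there exists t there exists x: φ) = for all t for all x: ¬φ.

for all t for all x: NOT(R(t,x))


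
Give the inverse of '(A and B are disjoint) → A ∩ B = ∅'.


The inverse of (P → Q) is (¬P → ¬Q). It is equivalent to the converse, not to the original.
Here P = '(A and B are disjoint)' and Q = 'A ∩ B = ∅'.

If not ((A and B are disjoint)), then not (A ∩ B = ∅).


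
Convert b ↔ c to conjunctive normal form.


Step 1: Rewrite b ↔ c as (b → c) ∧ (c → b).
Step 2: Rewrite each implication as a disjunction.

((¬b) ∨ c) ∧ ((¬c) ∨ b)


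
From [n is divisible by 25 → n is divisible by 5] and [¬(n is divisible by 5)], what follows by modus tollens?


Modus tollens: from (P → Q) and ¬Q, infer ¬P.
Q = 'n is divisible by 5' is denied; since P → Q, P must also fail.

Not (n is divisible by 25).


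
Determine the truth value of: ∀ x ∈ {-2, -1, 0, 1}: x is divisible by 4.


Evaluate the predicate on each element: -2:F, -1:F, 0:T, 1:F.
Counterexample x = -2 fails the predicate.

F


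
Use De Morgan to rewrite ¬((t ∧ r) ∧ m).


De Morgan: the negation of a conjunction is the disjunction of the negations.
Distribute ¬ across ∧, flipping it to ∨, and negate each literal.

((¬t) ∨ (¬r)) ∨ (¬m)


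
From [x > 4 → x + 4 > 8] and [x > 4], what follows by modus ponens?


Modus ponens: from (P → Q) and P, infer Q.
P = 'x > 4' is asserted, and P → Q holds, so Q follows.

x + 4 > 8.


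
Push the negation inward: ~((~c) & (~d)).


De Morgan: the negation of a conjunction is the disjunction of the negations.
Distribute ~ across &, flipping it to |, and negate each literal.

c | d


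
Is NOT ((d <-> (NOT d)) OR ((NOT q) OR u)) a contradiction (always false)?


Truth table over {d, q, u}:
d | q | u | φ
-------------
F | F | F | F
T | F | F | F
F | T | F | T
T | T | F | T
F | F | T | F
T | F | T | F
F | T | T | F
T | T | T | F
Satisfying assignment at row 3: d=F, q=T, u=F gives T.

No, it is not a contradiction.


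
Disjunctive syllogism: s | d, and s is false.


Disjunctive syllogism: from (P ∨ Q) and ¬P, infer Q.
One disjunct, 's', is ruled out; the other must hold.

d


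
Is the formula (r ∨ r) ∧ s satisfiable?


Search for a satisfying assignment over {r, s}.
Try r=T, s=T: the formula evaluates to T.
A satisfying assignment exists.

Satisfiable.


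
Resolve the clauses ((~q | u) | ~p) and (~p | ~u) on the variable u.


The clauses contain complementary literals u and ~u.
Resolution eliminates this pair and disjoins the remaining literals (merging duplicates).

(~p | ~q)


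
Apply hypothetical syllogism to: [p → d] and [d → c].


Hypothetical syllogism: from (P → Q) and (Q → R), infer (P → R).
Chain the two implications through the shared middle term 'd'.

p → c


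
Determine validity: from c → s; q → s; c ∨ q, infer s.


This matches the form of proof by cases: the conclusion follows in every model of the premises.

Valid.


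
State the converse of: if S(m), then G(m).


The converse of (P → Q) is (Q → P). It is not in general equivalent to the original.
Here P = 'S(m)' and Q = 'G(m)'.

If G(m), then S(m).


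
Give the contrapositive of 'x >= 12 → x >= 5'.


The contrapositive of (P → Q) is (¬Q → ¬P); it is logically equivalent to the original.
Here P = 'x >= 12' and Q = 'x >= 5'.

If not (x >= 5), then not (x >= 12).


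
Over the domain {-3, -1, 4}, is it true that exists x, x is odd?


Evaluate the predicate on each element: -3:True, -1:True, 4:False.
Witness x = -3 satisfies the predicate.

True


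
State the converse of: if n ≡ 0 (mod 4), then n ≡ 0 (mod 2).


The converse of (P → Q) is (Q → P). It is not in general equivalent to the original.
Here P = 'n ≡ 0 (mod 4)' and Q = 'n ≡ 0 (mod 2)'.

If n ≡ 0 (mod 2), then n ≡ 0 (mod 4).


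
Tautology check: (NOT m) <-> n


Build the truth table over {m, n}:
m | n | φ
---------
F | F | F
T | F | T
F | T | T
T | T | F
Counterexample at row 1: with m=F, n=F, the formula is F.

No, it is not a tautology.


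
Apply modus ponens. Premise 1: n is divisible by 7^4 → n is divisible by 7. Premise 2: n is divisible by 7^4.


Modus ponens: from (P → Q) and P, infer Q.
P = 'n is divisible by 7^4' is asserted, and P → Q holds, so Q follows.

n is divisible by 7.


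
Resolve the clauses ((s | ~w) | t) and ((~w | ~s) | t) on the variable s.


The clauses contain complementary literals s and ~s.
Resolution eliminates this pair and disjoins the remaining literals (merging duplicates).

(~w | t)


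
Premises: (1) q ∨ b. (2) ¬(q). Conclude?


Disjunctive syllogism: from (P ∨ Q) and ¬P, infer Q.
One disjunct, 'q', is ruled out; the other must hold.

b


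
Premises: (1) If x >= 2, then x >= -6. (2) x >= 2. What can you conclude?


Modus ponens: from (P → Q) and P, infer Q.
P = 'x >= 2' is asserted, and P → Q holds, so Q follows.

x >= -6.


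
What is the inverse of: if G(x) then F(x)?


The inverse of (P → Q) is (¬P → ¬Q). It is equivalent to the converse, not to the original.
Here P = 'G(x)' and Q = 'F(x)'.

If not (G(x)), then not (F(x)).


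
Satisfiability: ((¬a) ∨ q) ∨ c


Search for a satisfying assignment over {a, c, q}.
Try a=F, c=F, q=F: the formula evaluates to T.
A satisfying assignment exists.

Satisfiable.


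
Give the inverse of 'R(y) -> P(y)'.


The inverse of (P → Q) is (¬P → ¬Q). It is equivalent to the converse, not to the original.
Here P = 'R(y)' and Q = 'P(y)'.

If not (R(y)), then not (P(y)).


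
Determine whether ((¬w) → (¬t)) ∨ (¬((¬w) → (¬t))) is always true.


Build the truth table over {t, w}:
t | w | φ
---------
F | F | T
T | F | T
F | T | T
T | T | T
Every row evaluates to true.

Yes, it is a tautology.


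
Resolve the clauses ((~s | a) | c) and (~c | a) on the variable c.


The clauses contain complementary literals c and ~c.
Resolution eliminates this pair and disjoins the remaining literals (merging duplicates).

(a | ~s)


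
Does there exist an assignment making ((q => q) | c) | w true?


Search for a satisfying assignment over {c, q, w}.
Try c=False, q=False, w=False: the formula evaluates to True.
A satisfying assignment exists.

Satisfiable.


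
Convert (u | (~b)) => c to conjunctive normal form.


Step 1: Rewrite as ¬(u ∨ (¬b)) ∨ c = (¬u ∧ ¬(¬b)) ∨ c.
Step 2: Distribute ∨ over ∧.
Step 3: Eliminate any double negations (¬¬X = X).

((~u) | c) & (b | c)


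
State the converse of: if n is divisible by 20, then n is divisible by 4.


The converse of (P → Q) is (Q → P). It is not in general equivalent to the original.
Here P = 'n is divisible by 20' and Q = 'n is divisible by 4'.

If n is divisible by 4, then n is divisible by 20.


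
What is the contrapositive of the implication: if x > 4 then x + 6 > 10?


The contrapositive of (P → Q) is (¬Q → ¬P); it is logically equivalent to the original.
Here P = 'x > 4' and Q = 'x + 6 > 10'.

If not (x + 6 > 10), then not (x > 4).


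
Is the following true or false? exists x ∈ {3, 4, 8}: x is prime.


Evaluate the predicate on each element: 3:True, 4:False, 8:False.
Witness x = 3 satisfies the predicate.

True


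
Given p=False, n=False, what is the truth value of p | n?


Disjunction is false only when both operands are false.
Substitute: p=False, n=False.
False | False evaluates to False.

False


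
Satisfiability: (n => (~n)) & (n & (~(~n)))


Check all 2 assignments over {n}:
n | φ
-----
False | False
True | False
No assignment makes the formula true.

Unsatisfiable.


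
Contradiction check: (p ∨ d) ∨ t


Truth table over {d, p, t}:
d | p | t | φ
-------------
F | F | F | F
T | F | F | T
F | T | F | T
T | T | F | T
F | F | T | T
T | F | T | T
F | T | T | T
T | T | T | T
Satisfying assignment at row 2: d=T, p=F, t=F gives T.

No, it is not a contradiction.


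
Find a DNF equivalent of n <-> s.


Step 1: n ↔ s is true exactly when both agree: (n ∧ s) ∨ (¬n ∧ ¬s).

(n AND s) OR ((NOT n) AND (NOT s))


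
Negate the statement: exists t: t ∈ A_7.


¬(forall x: φ) = exists x: ¬φ, and ¬(exists x: φ) = forall x: ¬φ.
Apply to the existential statement.

forall t: ~(t ∈ A_7)


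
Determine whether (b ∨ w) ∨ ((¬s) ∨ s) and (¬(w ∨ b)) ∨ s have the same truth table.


Compare truth tables:
b | s | w | φ | ψ
-----------------
F | F | F | T | T
T | F | F | T | F
F | T | F | T | T
T | T | F | T | T
F | F | T | T | F
T | F | T | T | F
F | T | T | T | T
T | T | T | T | T
They differ at row 2 (b=T, s=F, w=F): φ=T but ψ=F.

No, they are not logically equivalent.


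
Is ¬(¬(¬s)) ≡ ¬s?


Compare truth tables:
s | φ | ψ
---------
F | T | T
T | F | F
The columns φ and ψ agree on every row.

Yes, they are logically equivalent.


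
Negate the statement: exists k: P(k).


¬(forall x: φ) = exists x: ¬φ, and ¬(exists x: φ) = forall x: ¬φ.
Apply to the existential statement.

forall k: ~(P(k))


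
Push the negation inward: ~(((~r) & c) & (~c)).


De Morgan: the negation of a conjunction is the disjunction of the negations.
Distribute ~ across &, flipping it to |, and negate each literal.

(r | (~c)) | c


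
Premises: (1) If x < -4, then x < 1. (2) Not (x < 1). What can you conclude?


Modus tollens: from (P → Q) and ¬Q, infer ¬P.
Q = 'x < 1' is denied; since P → Q, P must also fail.

Not (x < -4).


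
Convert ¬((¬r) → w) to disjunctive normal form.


Step 1: Rewrite implication then negate: ¬(¬(¬r) ∨ w) = (¬r) ∧ ¬w.

(¬r) ∧ (¬w)


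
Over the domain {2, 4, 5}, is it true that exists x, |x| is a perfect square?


Evaluate the predicate on each element: 2:False, 4:True, 5:False.
Witness x = 4 satisfies the predicate.

True


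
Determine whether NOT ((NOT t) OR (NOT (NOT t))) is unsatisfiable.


Truth table over {t}:
t | φ
-----
F | F
T | F
Every row is false.

Yes, it is a contradiction.


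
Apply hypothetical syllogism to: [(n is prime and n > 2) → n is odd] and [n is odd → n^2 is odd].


Hypothetical syllogism: from (P → Q) and (Q → R), infer (P → R).
Chain the two implications through the shared middle term 'n is odd'.

(n is prime and n > 2) → n^2 is odd


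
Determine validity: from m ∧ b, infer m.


This matches the form of conjunction elimination: the conclusion follows in every model of the premises.

Valid.


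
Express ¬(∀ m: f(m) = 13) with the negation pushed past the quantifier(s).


¬(∀ x: φ) = ∃ x: ¬φ, and ¬(∃ x: φ) = ∀ x: ¬φ.
Apply to the universal statement.

∃ m: ¬(f(m) = 13)


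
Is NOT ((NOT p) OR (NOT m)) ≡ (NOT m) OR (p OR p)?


Compare truth tables:
m | p | φ | ψ
-------------
F | F | F | T
T | F | F | F
F | T | F | T
T | T | T | T
They differ at row 1 (m=F, p=F): φ=F but ψ=T.

No, they are not logically equivalent.


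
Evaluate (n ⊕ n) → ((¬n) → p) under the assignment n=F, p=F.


Substitute n=F, p=F:
n ⊕ n = F ⊕ F = F
¬n = T
(¬n) → p = T → F = F
(n ⊕ n) → ((¬n) → p) = F → F = T

T


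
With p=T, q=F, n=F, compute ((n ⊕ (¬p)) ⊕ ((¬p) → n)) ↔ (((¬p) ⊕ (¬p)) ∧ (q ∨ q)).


Substitute p=T, q=F, n=F:
… (earlier sub-steps elided)
n ⊕ (¬p) = F ⊕ F = F
¬p = F
(¬p) → n = F → F = T
(n ⊕ (¬p)) ⊕ ((¬p) → n) = F ⊕ T = T
¬p = F
¬p = F
(¬p) ⊕ (¬p) = F ⊕ F = F
q ∨ q = F ∨ F = F
((¬p) ⊕ (¬p)) ∧ (q ∨ q) = F ∧ F = F
((n ⊕ (¬p)) ⊕ ((¬p) → n)) ↔ (((¬p) ⊕ (¬p)) ∧ (q ∨ q)) = T ↔ F = F

F


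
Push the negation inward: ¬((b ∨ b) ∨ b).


De Morgan: the negation of a disjunction is the conjunction of the negations.
Distribute ¬ across ∨, flipping it to ∧, and negate each literal.

((¬b) ∧ (¬b)) ∧ (¬b)


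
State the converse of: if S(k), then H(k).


The converse of (P → Q) is (Q → P). It is not in general equivalent to the original.
Here P = 'S(k)' and Q = 'H(k)'.

If H(k), then S(k).


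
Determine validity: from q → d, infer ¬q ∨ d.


This matches the form of material implication: the conclusion follows in every model of the premises.

Valid.


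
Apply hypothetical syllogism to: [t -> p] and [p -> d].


Hypothetical syllogism: from (P → Q) and (Q → R), infer (P → R).
Chain the two implications through the shared middle term 'p'.

t -> d


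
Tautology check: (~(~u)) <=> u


Build the truth table over {u}:
u | φ
-----
False | True
True | True
Every row evaluates to true.

Yes, it is a tautology.


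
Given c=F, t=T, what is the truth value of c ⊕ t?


Exclusive or is true when exactly one operand is true.
Substitute: c=F, t=T.
F ⊕ T evaluates to T.

T


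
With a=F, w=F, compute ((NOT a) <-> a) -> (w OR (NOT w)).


Substitute a=F, w=F:
NOT a = T
(NOT a) <-> a = T <-> F = F
NOT w = T
w OR (NOT w) = F OR T = T
((NOT a) <-> a) -> (w OR (NOT w)) = F -> T = T

T


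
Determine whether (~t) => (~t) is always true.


Build the truth table over {t}:
t | φ
-----
False | True
True | True
Every row evaluates to true.

Yes, it is a tautology.


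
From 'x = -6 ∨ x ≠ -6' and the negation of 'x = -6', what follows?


Disjunctive syllogism: from (P ∨ Q) and ¬P, infer Q.
One disjunct, 'x = -6', is ruled out; the other must hold.

x ≠ -6


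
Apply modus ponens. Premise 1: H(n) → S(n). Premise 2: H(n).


Modus ponens: from (P → Q) and P, infer Q.
P = 'H(n)' is asserted, and P → Q holds, so Q follows.

S(n).


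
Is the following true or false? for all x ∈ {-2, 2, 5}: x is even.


Evaluate the predicate on each element: -2:T, 2:T, 5:F.
Counterexample x = 5 fails the predicate.

F


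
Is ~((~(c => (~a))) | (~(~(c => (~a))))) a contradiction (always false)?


Truth table over {a, c}:
a | c | φ
---------
False | False | False
True | False | False
False | True | False
True | True | False
Every row is false.

Yes, it is a contradiction.


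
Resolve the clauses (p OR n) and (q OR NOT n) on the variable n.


The clauses contain complementary literals n and NOTn.
Resolution eliminates this pair and disjoins the remaining literals (merging duplicates).

(p OR q)


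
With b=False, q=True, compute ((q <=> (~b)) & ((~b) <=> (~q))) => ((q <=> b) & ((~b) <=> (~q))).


Substitute b=False, q=True:
… (earlier sub-steps elided)
~b = True
~q = False
(~b) <=> (~q) = True <=> False = False
(q <=> (~b)) & ((~b) <=> (~q)) = True & False = False
q <=> b = True <=> False = False
~b = True
~q = False
(~b) <=> (~q) = True <=> False = False
(q <=> b) & ((~b) <=> (~q)) = False & False = False
((q <=> (~b)) & ((~b) <=> (~q))) => ((q <=> b) & ((~b) <=> (~q))) = False => False = True

True


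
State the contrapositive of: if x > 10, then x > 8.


The contrapositive of (P → Q) is (¬Q → ¬P); it is logically equivalent to the original.
Here P = 'x > 10' and Q = 'x > 8'.

If not (x > 8), then not (x > 10).


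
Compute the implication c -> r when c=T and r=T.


Implication is false only when antecedent is true and consequent is false.
Substitute: c=T, r=T.
T -> T evaluates to T.

T


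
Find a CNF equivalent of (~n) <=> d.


Step 1: Rewrite (¬n) ↔ d as ((¬n) → d) ∧ (d → (¬n)).
Step 2: Rewrite each implication as a disjunction.
Step 3: Eliminate any double negations (¬¬X = X).

(n | d) & ((~d) | (~n))


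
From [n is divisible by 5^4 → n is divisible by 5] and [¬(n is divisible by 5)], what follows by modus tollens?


Modus tollens: from (P → Q) and ¬Q, infer ¬P.
Q = 'n is divisible by 5' is denied; since P → Q, P must also fail.

Not (n is divisible by 5^4).


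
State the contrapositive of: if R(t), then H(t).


The contrapositive of (P → Q) is (¬Q → ¬P); it is logically equivalent to the original.
Here P = 'R(t)' and Q = 'H(t)'.

If not (H(t)), then not (R(t)).


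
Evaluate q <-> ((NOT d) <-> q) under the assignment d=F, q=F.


Substitute d=F, q=F:
NOT d = T
(NOT d) <-> q = T <-> F = F
q <-> ((NOT d) <-> q) = F <-> F = T

T


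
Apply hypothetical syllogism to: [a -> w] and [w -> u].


Hypothetical syllogism: from (P → Q) and (Q → R), infer (P → R).
Chain the two implications through the shared middle term 'w'.

a -> u


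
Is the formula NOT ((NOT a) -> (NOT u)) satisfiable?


Search for a satisfying assignment over {a, u}.
Try a=F, u=T: the formula evaluates to T.
A satisfying assignment exists.

Satisfiable.


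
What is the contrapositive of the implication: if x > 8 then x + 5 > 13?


The contrapositive of (P → Q) is (¬Q → ¬P); it is logically equivalent to the original.
Here P = 'x > 8' and Q = 'x + 5 > 13'.

If not (x + 5 > 13), then not (x > 8).


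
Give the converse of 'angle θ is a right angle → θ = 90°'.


The converse of (P → Q) is (Q → P). It is not in general equivalent to the original.
Here P = 'angle θ is a right angle' and Q = 'θ = 90°'.

If θ = 90°, then angle θ is a right angle.


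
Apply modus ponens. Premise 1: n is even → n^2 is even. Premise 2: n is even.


Modus ponens: from (P → Q) and P, infer Q.
P = 'n is even' is asserted, and P → Q holds, so Q follows.

n^2 is even.


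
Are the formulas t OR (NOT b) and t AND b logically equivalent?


Compare truth tables:
b | t | φ | ψ
-------------
F | F | T | F
T | F | F | F
F | T | T | F
T | T | T | T
They differ at row 1 (b=F, t=F): φ=T but ψ=F.

No, they are not logically equivalent.


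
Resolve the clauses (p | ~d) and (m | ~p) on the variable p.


The clauses contain complementary literals p and ~p.
Resolution eliminates this pair and disjoins the remaining literals (merging duplicates).

(~d | m)


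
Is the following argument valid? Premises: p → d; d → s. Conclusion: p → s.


This matches the form of hypothetical syllogism: the conclusion follows in every model of the premises.

Valid.


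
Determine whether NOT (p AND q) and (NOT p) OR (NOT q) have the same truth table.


Compare truth tables:
p | q | φ | ψ
-------------
F | F | T | T
T | F | T | T
F | T | T | T
T | T | F | F
The columns φ and ψ agree on every row.

Yes, they are logically equivalent.


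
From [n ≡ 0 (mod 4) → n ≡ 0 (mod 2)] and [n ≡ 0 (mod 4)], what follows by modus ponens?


Modus ponens: from (P → Q) and P, infer Q.
P = 'n ≡ 0 (mod 4)' is asserted, and P → Q holds, so Q follows.

n ≡ 0 (mod 2).


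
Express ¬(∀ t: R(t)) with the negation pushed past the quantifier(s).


¬(∀ x: φ) = ∃ x: ¬φ, and ¬(∃ x: φ) = ∀ x: ¬φ.
Apply to the universal statement.

∃ t: ¬(R(t))


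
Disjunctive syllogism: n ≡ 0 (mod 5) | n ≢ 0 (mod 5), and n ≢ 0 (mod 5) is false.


Disjunctive syllogism: from (P ∨ Q) and ¬P, infer Q.
One disjunct, 'n ≢ 0 (mod 5)', is ruled out; the other must hold.

n ≡ 0 (mod 5)


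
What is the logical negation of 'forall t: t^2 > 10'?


¬(forall x: φ) = exists x: ¬φ, and ¬(exists x: φ) = forall x: ¬φ.
Apply to the universal statement.

exists t: ~(t^2 > 10)


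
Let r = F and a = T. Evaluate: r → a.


Implication is false only when antecedent is true and consequent is false.
Substitute: r=F, a=T.
F → T evaluates to T.

T


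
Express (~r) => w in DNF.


Step 1: Rewrite (¬r) → w as ¬(¬r) ∨ w.
Step 2: Eliminate any double negations (¬¬X = X).

r | w


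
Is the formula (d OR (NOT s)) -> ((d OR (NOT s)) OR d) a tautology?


Build the truth table over {d, s}:
d | s | φ
---------
F | F | T
T | F | T
F | T | T
T | T | T
Every row evaluates to true.

Yes, it is a tautology.


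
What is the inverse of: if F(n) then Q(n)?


The inverse of (P → Q) is (¬P → ¬Q). It is equivalent to the converse, not to the original.
Here P = 'F(n)' and Q = 'Q(n)'.

If not (F(n)), then not (Q(n)).


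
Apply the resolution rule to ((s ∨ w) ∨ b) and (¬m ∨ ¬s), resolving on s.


The clauses contain complementary literals s and ¬s.
Resolution eliminates this pair and disjoins the remaining literals (merging duplicates).

((b ∨ w) ∨ ¬m)


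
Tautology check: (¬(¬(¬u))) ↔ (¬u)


Build the truth table over {u}:
u | φ
-----
F | T
T | T
Every row evaluates to true.

Yes, it is a tautology.


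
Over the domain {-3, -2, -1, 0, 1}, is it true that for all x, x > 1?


Evaluate the predicate on each element: -3:F, -2:F, -1:F, 0:F, 1:F.
Counterexample x = -3 fails the predicate.

F


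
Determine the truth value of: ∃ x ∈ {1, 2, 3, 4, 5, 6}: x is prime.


Evaluate the predicate on each element: 1:F, 2:T, 3:T, 4:F, 5:T, 6:F.
Witness x = 2 satisfies the predicate.

T


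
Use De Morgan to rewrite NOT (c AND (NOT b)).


De Morgan: the negation of a conjunction is the disjunction of the negations.
Distribute NOT across AND, flipping it to OR, and negate each literal.

(NOT c) OR b


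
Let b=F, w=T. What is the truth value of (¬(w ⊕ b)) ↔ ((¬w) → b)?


Substitute b=F, w=T:
w ⊕ b = T ⊕ F = T
¬(w ⊕ b) = F
¬w = F
(¬w) → b = F → F = T
(¬(w ⊕ b)) ↔ ((¬w) → b) = F ↔ T = F

F


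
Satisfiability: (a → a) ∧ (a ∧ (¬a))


Check all 2 assignments over {a}:
a | φ
-----
F | F
T | F
No assignment makes the formula true.

Unsatisfiable.


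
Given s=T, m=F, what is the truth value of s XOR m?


Exclusive or is true when exactly one operand is true.
Substitute: s=T, m=F.
T XOR F evaluates to T.

T


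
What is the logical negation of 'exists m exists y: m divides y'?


Negation flips each quantifier (∀↔∃) and negates the inner predicate.
¬(exists m exists y: φ) = forall m forall y: ¬φ.

forall m forall y: ~(m divides y)


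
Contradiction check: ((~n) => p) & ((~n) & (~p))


Truth table over {n, p}:
n | p | φ
---------
False | False | False
True | False | False
False | True | False
True | True | False
Every row is false.

Yes, it is a contradiction.


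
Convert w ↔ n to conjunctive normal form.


Step 1: Rewrite w ↔ n as (w → n) ∧ (n → w).
Step 2: Rewrite each implication as a disjunction.

((¬w) ∨ n) ∧ ((¬n) ∨ w)


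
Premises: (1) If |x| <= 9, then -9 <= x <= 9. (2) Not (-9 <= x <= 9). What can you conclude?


Modus tollens: from (P → Q) and ¬Q, infer ¬P.
Q = '-9 <= x <= 9' is denied; since P → Q, P must also fail.

Not (|x| <= 9).


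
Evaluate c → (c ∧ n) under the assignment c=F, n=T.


Substitute c=F, n=T:
c ∧ n = F ∧ T = F
c → (c ∧ n) = F → F = T

T


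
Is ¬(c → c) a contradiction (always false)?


Truth table over {c}:
c | φ
-----
F | F
T | F
Every row is false.

Yes, it is a contradiction.


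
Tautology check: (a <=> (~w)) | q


Build the truth table over {a, q, w}:
a | q | w | φ
-------------
False | False | False | False
True | False | False | True
False | True | False | True
True | True | False | True
False | False | True | True
True | False | True | False
False | True | True | True
True | True | True | True
Counterexample at row 1: with a=False, q=False, w=False, the formula is False.

No, it is not a tautology.


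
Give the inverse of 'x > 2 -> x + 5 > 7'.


The inverse of (P → Q) is (¬P → ¬Q). It is equivalent to the converse, not to the original.
Here P = 'x > 2' and Q = 'x + 5 > 7'.

If not (x > 2), then not (x + 5 > 7).


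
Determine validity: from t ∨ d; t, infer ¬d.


This is affirming a disjunct (fallacy). There exist truth assignments where the premises are all true but the conclusion is false.

Invalid.


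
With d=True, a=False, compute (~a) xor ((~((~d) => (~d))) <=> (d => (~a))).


Substitute d=True, a=False:
~a = True
~d = False
~d = False
(~d) => (~d) = False => False = True
~((~d) => (~d)) = False
~a = True
d => (~a) = True => True = True
(~((~d) => (~d))) <=> (d => (~a)) = False <=> True = False
(~a) xor ((~((~d) => (~d))) <=> (d => (~a))) = True xor False = True

True
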